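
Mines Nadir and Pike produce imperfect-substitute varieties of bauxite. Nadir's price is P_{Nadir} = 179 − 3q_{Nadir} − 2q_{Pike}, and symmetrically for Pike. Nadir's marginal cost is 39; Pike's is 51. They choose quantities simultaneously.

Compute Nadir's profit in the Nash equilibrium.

999.1875

Mine Nadir's profit: π = q_{Nadir}(179 − 3q_{Nadir} − 2q_{Pike}) − 39q_{Nadir}.
∂π/∂q_{Nadir} = 140 − 6q_{Nadir} − 2q_{Pike} = 0 ⇒ q_{Nadir} = 70/3 − (1/3)q_{Pike}.
Similarly q_{Pike} = 64/3 − (1/3)q_{Nadir}.
Solving the two reaction functions simultaneously: (1 − (−1/3)(−1/3))q_{Nadir} = 70/3 − (1/3)·(64/3), so (8/9)q_{Nadir} = 146/9 and q_{Nadir} = 18.25.
Then q_{Pike} = 64/3 − (1/3)·18.25 = 15.25.
P_{Nadir} = 179 − 3·18.25 − 2·15.25 = 93.75.
Profit = (93.75 − 39)·18.25 = 999.1875.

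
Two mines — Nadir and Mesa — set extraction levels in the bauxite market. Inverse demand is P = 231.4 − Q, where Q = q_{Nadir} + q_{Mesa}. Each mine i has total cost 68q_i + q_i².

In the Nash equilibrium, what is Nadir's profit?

2135.9648

Mine Nadir's profit: π = q_{Nadir}(231.4 − (q_{Nadir} + q_{Mesa})) − 68q_{Nadir} − q_{Nadir}².
∂π/∂q_{Nadir} = 163.4 − 4q_{Nadir} − q_{Mesa} = 0, so q_{Nadir} = 40.85 − 0.25q_{Mesa}.
The game is symmetric, so in equilibrium q_{Mesa} = q_{Nadir}: the reaction function gives 1.25q_{Nadir} = 40.85, hence q_{Nadir} = 32.68.
Price P = 231.4 − 65.36 = 166.04.
Nadir's profit: (166.04 − 68)·32.68 − (32.68)² = 2135.9648.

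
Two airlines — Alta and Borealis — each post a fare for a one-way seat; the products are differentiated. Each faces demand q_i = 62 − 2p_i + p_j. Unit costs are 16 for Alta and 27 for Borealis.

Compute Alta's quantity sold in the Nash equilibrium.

33.6

Alta's profit: π = (p_{Alta} − 16)(62 − 2p_{Alta} + p_{Borealis}).
∂π/∂p_{Alta} = 94 − 4p_{Alta} + p_{Borealis} = 0 ⇒ p_{Alta} = 23.5 + 0.25p_{Borealis}.
Similarly p_{Borealis} = 29 + 0.25p_{Alta}.
Substituting the second reaction function into the first: p_{Alta} = 23.5 + 0.25(29 + 0.25p_{Alta}), which gives 0.9375p_{Alta} = 30.75 ⇒ p_{Alta} = 32.8.
Then p_{Borealis} = 29 + 0.25·32.8 = 37.2.
q_{Alta} = 62 − 2·32.8 + 37.2 = 33.6.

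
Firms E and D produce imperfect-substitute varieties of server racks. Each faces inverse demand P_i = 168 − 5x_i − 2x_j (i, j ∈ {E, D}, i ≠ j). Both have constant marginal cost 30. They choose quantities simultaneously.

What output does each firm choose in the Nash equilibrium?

11.5

Firm E's profit: π = x_E(168 − 5x_E − 2x_D) − 30x_E.
∂π/∂x_E = 138 − 10x_E − 2x_D = 0 ⇒ x_E = 13.8 − 0.2x_D.
The game is symmetric, so in equilibrium x_D = x_E: the reaction function gives 1.2x_E = 13.8, hence x_E = 11.5.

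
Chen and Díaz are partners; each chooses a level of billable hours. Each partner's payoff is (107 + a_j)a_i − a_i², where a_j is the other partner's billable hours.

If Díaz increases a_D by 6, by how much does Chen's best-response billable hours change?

3

Chen's payoff is (107 + a_D)a_C − a_C².
∂π/∂a_C = 107 + a_D − 2a_C = 0, so a_C = 53.5 + 0.5a_D.
The reaction-function slope is 0.5, so a 6-unit rise in a_D moves a_C by 0.5 × 6 = 3. Chen's best response rises — the actions are strategic complements.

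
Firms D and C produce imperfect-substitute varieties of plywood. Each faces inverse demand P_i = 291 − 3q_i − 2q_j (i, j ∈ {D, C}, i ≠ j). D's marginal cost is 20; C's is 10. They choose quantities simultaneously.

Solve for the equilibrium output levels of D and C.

33.25, 35.75

Firm D's profit: π = q_D(291 − 3q_D − 2q_C) − 20q_D.
∂π/∂q_D = 271 − 6q_D − 2q_C = 0 ⇒ q_D = 271/6 − (1/3)q_C.
Similarly q_C = 281/6 − (1/3)q_D.
Solving the two reaction functions simultaneously: (1 − (−1/3)(−1/3))q_D = 271/6 − (1/3)·(281/6), so (8/9)q_D = 266/9 and q_D = 33.25.
Then q_C = 281/6 − (1/3)·33.25 = 35.75.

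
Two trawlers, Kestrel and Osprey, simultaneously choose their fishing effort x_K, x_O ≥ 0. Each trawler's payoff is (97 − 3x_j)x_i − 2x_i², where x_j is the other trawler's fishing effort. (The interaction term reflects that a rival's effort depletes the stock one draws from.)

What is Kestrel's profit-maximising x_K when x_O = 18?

Kestrel's payoff is (97 − 3x_O)x_K − 2x_K².
∂π/∂x_K = 97 − 3x_O − 4x_K = 0, so x_K = 24.25 − 0.75x_O.
At x_O = 18: x_K = 24.25 − 0.75·18 = 10.75.

10.75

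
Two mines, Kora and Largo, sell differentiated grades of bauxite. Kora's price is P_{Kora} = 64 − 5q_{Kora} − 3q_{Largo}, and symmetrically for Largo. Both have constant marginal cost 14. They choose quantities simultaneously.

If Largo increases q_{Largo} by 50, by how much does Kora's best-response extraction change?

Mine Kora's profit: π = q_{Kora}(64 − 5q_{Kora} − 3q_{Largo}) − 14q_{Kora}.
∂π/∂q_{Kora} = 50 − 10q_{Kora} − 3q_{Largo} = 0 ⇒ q_{Kora} = 5 − 0.3q_{Largo}.
The reaction-function slope is −0.3, so a 50-unit rise in q_{Largo} moves q_{Kora} by −0.3 × 50 = −15. Kora's best response falls — the actions are strategic substitutes.

-15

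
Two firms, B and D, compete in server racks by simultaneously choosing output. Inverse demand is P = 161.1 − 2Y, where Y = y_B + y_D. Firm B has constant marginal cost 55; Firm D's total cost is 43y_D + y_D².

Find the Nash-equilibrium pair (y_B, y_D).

Firm B's profit: π = y_B(161.1 − 2(y_B + y_D)) − 55y_B.
∂π/∂y_B = 106.1 − 4y_B − 2y_D = 0, so y_B = 26.525 − 0.5y_D.
For D: ∂π/∂y_D = 118.1 − 6y_D − 2y_B = 0 ⇒ y_D = 1181/60 − (1/3)y_B.
Substituting the second reaction function into the first: y_B = 26.525 − 0.5(1181/60 − (1/3)y_B), which gives (5/6)y_B = 1001/60 ⇒ y_B = 20.02.
Then y_D = 1181/60 − (1/3)·20.02 = 13.01.

20.02, 13.01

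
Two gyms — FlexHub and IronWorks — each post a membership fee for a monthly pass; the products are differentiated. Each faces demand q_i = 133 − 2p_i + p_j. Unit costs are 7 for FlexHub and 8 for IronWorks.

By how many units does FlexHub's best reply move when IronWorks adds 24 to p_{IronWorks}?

FlexHub's profit: π = (p_{FlexHub} − 7)(133 − 2p_{FlexHub} + p_{IronWorks}).
∂π/∂p_{FlexHub} = 147 − 4p_{FlexHub} + p_{IronWorks} = 0 ⇒ p_{FlexHub} = 36.75 + 0.25p_{IronWorks}.
The reaction-function slope is 0.25, so a 24-unit rise in p_{IronWorks} moves p_{FlexHub} by 0.25 × 24 = 6. FlexHub's best response rises — the actions are strategic complements.

6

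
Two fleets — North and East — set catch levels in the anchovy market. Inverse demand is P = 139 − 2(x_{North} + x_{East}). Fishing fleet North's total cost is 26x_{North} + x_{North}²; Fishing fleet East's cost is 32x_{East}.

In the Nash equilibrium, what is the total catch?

32.7

Fishing fleet North's profit: π = x_{North}(139 − 2(x_{North} + x_{East})) − 26x_{North} − x_{North}².
∂π/∂x_{North} = 113 − 6x_{North} − 2x_{East} = 0, so x_{North} = 113/6 − (1/3)x_{East}.
For East: ∂π/∂x_{East} = 107 − 4x_{East} − 2x_{North} = 0 ⇒ x_{East} = 26.75 − 0.5x_{North}.
Plugging x_{East} into North's best response: x_{North} = 113/6 − (1/3)(26.75 − 0.5x_{North}) ⇒ (5/6)x_{North} = 119/12, so x_{North} = 11.9.
Then x_{East} = 26.75 − 0.5·11.9 = 20.8.
Total catch: 11.9 + 20.8 = 32.7.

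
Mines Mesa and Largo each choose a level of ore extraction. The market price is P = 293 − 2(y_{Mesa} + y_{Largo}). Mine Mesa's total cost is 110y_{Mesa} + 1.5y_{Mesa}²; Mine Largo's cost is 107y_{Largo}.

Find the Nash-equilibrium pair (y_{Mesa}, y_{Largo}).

15, 39

Mine Mesa's profit: π = y_{Mesa}(293 − 2(y_{Mesa} + y_{Largo})) − 110y_{Mesa} − 1.5y_{Mesa}².
∂π/∂y_{Mesa} = 183 − 7y_{Mesa} − 2y_{Largo} = 0, so y_{Mesa} = 183/7 − (2/7)y_{Largo}.
For Largo: ∂π/∂y_{Largo} = 186 − 4y_{Largo} − 2y_{Mesa} = 0 ⇒ y_{Largo} = 46.5 − 0.5y_{Mesa}.
Plugging y_{Largo} into Mesa's best response: y_{Mesa} = 183/7 − (2/7)(46.5 − 0.5y_{Mesa}) ⇒ (6/7)y_{Mesa} = 90/7, so y_{Mesa} = 15.
Then y_{Largo} = 46.5 − 0.5·15 = 39.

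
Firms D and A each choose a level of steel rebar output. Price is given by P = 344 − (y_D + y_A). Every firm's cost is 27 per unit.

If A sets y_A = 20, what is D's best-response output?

Firm D's profit: π = y_D(344 − (y_D + y_A)) − 27y_D.
∂π/∂y_D = 317 − 2y_D − y_A = 0, so y_D = 158.5 − 0.5y_A.
At y_A = 20: y_D = 158.5 − 0.5·20 = 148.5.

148.5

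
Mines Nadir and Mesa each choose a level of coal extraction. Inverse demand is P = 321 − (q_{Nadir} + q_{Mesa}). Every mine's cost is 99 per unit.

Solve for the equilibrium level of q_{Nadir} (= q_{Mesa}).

74

Mine Nadir's profit: π = q_{Nadir}(321 − (q_{Nadir} + q_{Mesa})) − 99q_{Nadir}.
∂π/∂q_{Nadir} = 222 − 2q_{Nadir} − q_{Mesa} = 0, so q_{Nadir} = 111 − 0.5q_{Mesa}.
The game is symmetric, so in equilibrium q_{Mesa} = q_{Nadir}: the reaction function gives 1.5q_{Nadir} = 111, hence q_{Nadir} = 74.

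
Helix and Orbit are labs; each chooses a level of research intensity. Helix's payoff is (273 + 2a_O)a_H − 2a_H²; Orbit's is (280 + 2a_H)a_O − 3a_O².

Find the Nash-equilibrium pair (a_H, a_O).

109.9, 83.3

Expanding Helix's payoff: 273a_H + 2a_Oa_H − 2a_H².
∂π/∂a_H = 273 + 2a_O − 4a_H = 0, so a_H = 68.25 + 0.5a_O.
Likewise for Orbit: a_O = 140/3 + (1/3)a_H.
Substituting the second reaction function into the first: a_H = 68.25 + 0.5(140/3 + (1/3)a_H), which gives (5/6)a_H = 1099/12 ⇒ a_H = 109.9.
Then a_O = 140/3 + (1/3)·109.9 = 83.3.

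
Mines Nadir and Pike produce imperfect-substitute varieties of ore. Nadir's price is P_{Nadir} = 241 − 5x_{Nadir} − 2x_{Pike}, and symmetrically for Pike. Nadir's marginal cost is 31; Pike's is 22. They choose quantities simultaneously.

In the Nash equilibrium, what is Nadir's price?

Mine Nadir's profit: π = x_{Nadir}(241 − 5x_{Nadir} − 2x_{Pike}) − 31x_{Nadir}.
∂π/∂x_{Nadir} = 210 − 10x_{Nadir} − 2x_{Pike} = 0 ⇒ x_{Nadir} = 21 − 0.2x_{Pike}.
Similarly x_{Pike} = 21.9 − 0.2x_{Nadir}.
Plugging x_{Pike} into Nadir's best response: x_{Nadir} = 21 − 0.2(21.9 − 0.2x_{Nadir}) ⇒ 0.96x_{Nadir} = 16.62, so x_{Nadir} = 17.3125.
Then x_{Pike} = 21.9 − 0.2·17.3125 = 18.4375.
P_{Nadir} = 241 − 5·17.3125 − 2·18.4375 = 117.5625.

117.5625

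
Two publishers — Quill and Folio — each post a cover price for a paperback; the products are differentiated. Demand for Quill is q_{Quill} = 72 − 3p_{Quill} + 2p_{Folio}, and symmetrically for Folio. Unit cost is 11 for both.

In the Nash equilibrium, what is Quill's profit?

697.6875

Quill's profit: π = (p_{Quill} − 11)(72 − 3p_{Quill} + 2p_{Folio}).
∂π/∂p_{Quill} = 105 − 6p_{Quill} + 2p_{Folio} = 0 ⇒ p_{Quill} = 17.5 + (1/3)p_{Folio}.
Setting p_{Quill} = p_{Folio} in the reaction function: p_{Quill} = 17.5 + (1/3)p_{Quill}, so p_{Quill} = 17.5 / (2/3) = 26.25.
q_{Quill} = 72 − 3·26.25 + 2·26.25 = 45.75.
Profit = (26.25 − 11)·45.75 = 697.6875.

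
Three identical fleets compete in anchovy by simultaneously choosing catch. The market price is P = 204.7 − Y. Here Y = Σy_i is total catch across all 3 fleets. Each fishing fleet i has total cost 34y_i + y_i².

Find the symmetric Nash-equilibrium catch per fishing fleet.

A representative fishing fleet's profit is π_i = y_i(204.7 − Y) − 34y_i − y_i², with Y = y_i + Σ_{j≠i} y_j.
First-order condition: 170.7 − 4y_i − Σ_{j≠i} y_j = 0.
In a symmetric equilibrium every fishing fleet chooses the same y, so Σ_{j≠i} y_j = 2y. The condition becomes 170.7 − 6y = 0, giving y = 170.7/6 = 28.45.

28.45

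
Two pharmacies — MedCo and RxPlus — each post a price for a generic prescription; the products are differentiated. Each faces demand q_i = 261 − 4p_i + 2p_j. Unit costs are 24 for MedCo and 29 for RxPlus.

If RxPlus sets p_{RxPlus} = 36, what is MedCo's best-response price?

MedCo's profit: π = (p_{MedCo} − 24)(261 − 4p_{MedCo} + 2p_{RxPlus}).
∂π/∂p_{MedCo} = 357 − 8p_{MedCo} + 2p_{RxPlus} = 0 ⇒ p_{MedCo} = 44.625 + 0.25p_{RxPlus}.
At p_{RxPlus} = 36: p_{MedCo} = 44.625 + 0.25·36 = 53.625.

53.625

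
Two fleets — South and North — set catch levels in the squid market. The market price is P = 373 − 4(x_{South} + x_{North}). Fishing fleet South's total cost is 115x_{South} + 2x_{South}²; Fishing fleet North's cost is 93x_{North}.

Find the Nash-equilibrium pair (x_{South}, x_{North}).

Fishing fleet South's profit: π = x_{South}(373 − 4(x_{South} + x_{North})) − 115x_{South} − 2x_{South}².
∂π/∂x_{South} = 258 − 12x_{South} − 4x_{North} = 0, so x_{South} = 21.5 − (1/3)x_{North}.
For North: ∂π/∂x_{North} = 280 − 8x_{North} − 4x_{South} = 0 ⇒ x_{North} = 35 − 0.5x_{South}.
Plugging x_{North} into South's best response: x_{South} = 21.5 − (1/3)(35 − 0.5x_{South}) ⇒ (5/6)x_{South} = 59/6, so x_{South} = 11.8.
Then x_{North} = 35 − 0.5·11.8 = 29.1.

11.8, 29.1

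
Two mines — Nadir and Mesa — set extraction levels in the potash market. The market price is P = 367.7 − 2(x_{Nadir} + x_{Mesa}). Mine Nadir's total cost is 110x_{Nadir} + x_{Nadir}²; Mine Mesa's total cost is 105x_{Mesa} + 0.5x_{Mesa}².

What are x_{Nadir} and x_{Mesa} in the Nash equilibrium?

29.35, 40.8

Mine Nadir's profit: π = x_{Nadir}(367.7 − 2(x_{Nadir} + x_{Mesa})) − 110x_{Nadir} − x_{Nadir}².
∂π/∂x_{Nadir} = 257.7 − 6x_{Nadir} − 2x_{Mesa} = 0, so x_{Nadir} = 42.95 − (1/3)x_{Mesa}.
For Mesa: ∂π/∂x_{Mesa} = 262.7 − 5x_{Mesa} − 2x_{Nadir} = 0 ⇒ x_{Mesa} = 52.54 − 0.4x_{Nadir}.
Plugging x_{Mesa} into Nadir's best response: x_{Nadir} = 42.95 − (1/3)(52.54 − 0.4x_{Nadir}) ⇒ (13/15)x_{Nadir} = 7631/300, so x_{Nadir} = 29.35.
Then x_{Mesa} = 52.54 − 0.4·29.35 = 40.8.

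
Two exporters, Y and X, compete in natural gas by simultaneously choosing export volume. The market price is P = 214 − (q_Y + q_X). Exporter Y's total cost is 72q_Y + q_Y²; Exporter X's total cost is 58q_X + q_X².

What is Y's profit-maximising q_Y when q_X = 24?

Exporter Y's profit: π = q_Y(214 − (q_Y + q_X)) − 72q_Y − q_Y².
∂π/∂q_Y = 142 − 4q_Y − q_X = 0, so q_Y = 35.5 − 0.25q_X.
At q_X = 24: q_Y = 35.5 − 0.25·24 = 29.5.

29.5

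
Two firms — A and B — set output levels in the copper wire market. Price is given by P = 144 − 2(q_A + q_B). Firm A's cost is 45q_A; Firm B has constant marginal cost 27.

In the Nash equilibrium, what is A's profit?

Firm A's profit: π = q_A(144 − 2(q_A + q_B)) − 45q_A.
∂π/∂q_A = 99 − 4q_A − 2q_B = 0, so q_A = 24.75 − 0.5q_B.
By the same steps for B: q_B = 29.25 − 0.5q_A.
Substituting the second reaction function into the first: q_A = 24.75 − 0.5(29.25 − 0.5q_A), which gives 0.75q_A = 10.125 ⇒ q_A = 13.5.
Then q_B = 29.25 − 0.5·13.5 = 22.5.
Price P = 144 − 2·36 = 72.
A's profit: (72 − 45)·13.5 = 364.5.

364.5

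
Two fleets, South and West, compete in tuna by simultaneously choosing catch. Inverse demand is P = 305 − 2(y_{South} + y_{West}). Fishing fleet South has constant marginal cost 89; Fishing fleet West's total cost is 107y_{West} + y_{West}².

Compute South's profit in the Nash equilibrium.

4050

Fishing fleet South's profit: π = y_{South}(305 − 2(y_{South} + y_{West})) − 89y_{South}.
∂π/∂y_{South} = 216 − 4y_{South} − 2y_{West} = 0, so y_{South} = 54 − 0.5y_{West}.
For West: ∂π/∂y_{West} = 198 − 6y_{West} − 2y_{South} = 0 ⇒ y_{West} = 33 − (1/3)y_{South}.
Plugging y_{West} into South's best response: y_{South} = 54 − 0.5(33 − (1/3)y_{South}) ⇒ (5/6)y_{South} = 37.5, so y_{South} = 45.
Then y_{West} = 33 − (1/3)·45 = 18.
Price P = 305 − 2·63 = 179.
South's profit: (179 − 89)·45 = 4050.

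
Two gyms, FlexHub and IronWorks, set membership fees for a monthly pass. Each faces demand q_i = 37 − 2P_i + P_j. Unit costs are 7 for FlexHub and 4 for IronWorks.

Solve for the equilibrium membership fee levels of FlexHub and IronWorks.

16.6, 15.4

FlexHub's profit: π = (P_{FlexHub} − 7)(37 − 2P_{FlexHub} + P_{IronWorks}).
∂π/∂P_{FlexHub} = 51 − 4P_{FlexHub} + P_{IronWorks} = 0 ⇒ P_{FlexHub} = 12.75 + 0.25P_{IronWorks}.
Similarly P_{IronWorks} = 11.25 + 0.25P_{FlexHub}.
Plugging P_{IronWorks} into FlexHub's best response: P_{FlexHub} = 12.75 + 0.25(11.25 + 0.25P_{FlexHub}) ⇒ 0.9375P_{FlexHub} = 15.5625, so P_{FlexHub} = 16.6.
Then P_{IronWorks} = 11.25 + 0.25·16.6 = 15.4.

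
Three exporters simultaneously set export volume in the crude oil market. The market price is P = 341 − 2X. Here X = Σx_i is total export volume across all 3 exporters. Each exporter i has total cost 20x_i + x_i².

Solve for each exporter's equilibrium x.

A representative exporter's profit is π_i = x_i(341 − 2X) − 20x_i − x_i², with X = x_i + Σ_{j≠i} x_j.
First-order condition: 321 − 6x_i − 2Σ_{j≠i} x_j = 0.
With identical exporters, set every x_j = x: then 321 − 6x − 4x = 0, i.e. x = 321/10 = 32.1.

32.1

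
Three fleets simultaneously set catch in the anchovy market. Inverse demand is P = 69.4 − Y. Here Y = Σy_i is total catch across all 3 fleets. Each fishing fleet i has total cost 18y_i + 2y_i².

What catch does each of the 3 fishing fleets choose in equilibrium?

A representative fishing fleet's profit is π_i = y_i(69.4 − Y) − 18y_i − 2y_i², with Y = y_i + Σ_{j≠i} y_j.
First-order condition: 51.4 − 6y_i − Σ_{j≠i} y_j = 0.
With identical fishing fleets, set every y_j = y: then 51.4 − 6y − 2y = 0, i.e. y = 51.4/8 = 6.425.

6.425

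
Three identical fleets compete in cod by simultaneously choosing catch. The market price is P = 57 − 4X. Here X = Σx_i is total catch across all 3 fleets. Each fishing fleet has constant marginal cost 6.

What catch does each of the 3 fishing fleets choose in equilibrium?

3.1875

A representative fishing fleet's profit is π_i = x_i(57 − 4X) − 6x_i, with X = x_i + Σ_{j≠i} x_j.
First-order condition: 51 − 8x_i − 4Σ_{j≠i} x_j = 0.
In a symmetric equilibrium every fishing fleet chooses the same x, so Σ_{j≠i} x_j = 2x. The condition becomes 51 − 16x = 0, giving x = 51/16 = 3.1875.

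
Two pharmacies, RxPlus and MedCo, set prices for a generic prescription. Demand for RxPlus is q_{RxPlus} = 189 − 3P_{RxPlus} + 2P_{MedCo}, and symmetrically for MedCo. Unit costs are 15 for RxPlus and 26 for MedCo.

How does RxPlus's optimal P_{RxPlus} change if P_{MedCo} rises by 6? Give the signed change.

2

RxPlus's profit: π = (P_{RxPlus} − 15)(189 − 3P_{RxPlus} + 2P_{MedCo}).
∂π/∂P_{RxPlus} = 234 − 6P_{RxPlus} + 2P_{MedCo} = 0 ⇒ P_{RxPlus} = 39 + (1/3)P_{MedCo}.
The reaction-function slope is 1/3, so a 6-unit rise in P_{MedCo} moves P_{RxPlus} by 1/3 × 6 = 2. RxPlus's best response rises — the actions are strategic complements.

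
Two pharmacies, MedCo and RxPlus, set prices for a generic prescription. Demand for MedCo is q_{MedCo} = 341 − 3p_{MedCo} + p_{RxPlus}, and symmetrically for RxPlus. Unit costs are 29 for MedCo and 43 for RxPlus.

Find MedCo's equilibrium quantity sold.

173.4

MedCo's profit: π = (p_{MedCo} − 29)(341 − 3p_{MedCo} + p_{RxPlus}).
∂π/∂p_{MedCo} = 428 − 6p_{MedCo} + p_{RxPlus} = 0 ⇒ p_{MedCo} = 214/3 + (1/6)p_{RxPlus}.
Similarly p_{RxPlus} = 235/3 + (1/6)p_{MedCo}.
Solving the two reaction functions simultaneously: (1 − (1/6)(1/6))p_{MedCo} = 214/3 + (1/6)·(235/3), so (35/36)p_{MedCo} = 1519/18 and p_{MedCo} = 86.8.
Then p_{RxPlus} = 235/3 + (1/6)·86.8 = 92.8.
q_{MedCo} = 341 − 3·86.8 + 92.8 = 173.4.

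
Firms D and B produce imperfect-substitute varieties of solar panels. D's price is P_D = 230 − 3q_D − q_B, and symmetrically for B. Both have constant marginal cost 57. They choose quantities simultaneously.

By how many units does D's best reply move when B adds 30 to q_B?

-5

Firm D's profit: π = q_D(230 − 3q_D − q_B) − 57q_D.
∂π/∂q_D = 173 − 6q_D − q_B = 0 ⇒ q_D = 173/6 − (1/6)q_B.
The reaction-function slope is −1/6, so a 30-unit rise in q_B moves q_D by −1/6 × 30 = −5. D's best response falls — the actions are strategic substitutes.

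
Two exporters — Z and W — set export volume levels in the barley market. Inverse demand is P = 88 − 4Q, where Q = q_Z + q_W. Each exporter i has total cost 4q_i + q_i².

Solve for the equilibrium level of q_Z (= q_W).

Exporter Z's profit: π = q_Z(88 − 4(q_Z + q_W)) − 4q_Z − q_Z².
∂π/∂q_Z = 84 − 10q_Z − 4q_W = 0, so q_Z = 8.4 − 0.4q_W.
The game is symmetric, so in equilibrium q_W = q_Z: the reaction function gives 1.4q_Z = 8.4, hence q_Z = 6.

6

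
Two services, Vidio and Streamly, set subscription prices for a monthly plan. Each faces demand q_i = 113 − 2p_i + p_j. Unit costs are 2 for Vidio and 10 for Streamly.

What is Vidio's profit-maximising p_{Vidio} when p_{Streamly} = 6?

30.75

Vidio's profit: π = (p_{Vidio} − 2)(113 − 2p_{Vidio} + p_{Streamly}).
∂π/∂p_{Vidio} = 117 − 4p_{Vidio} + p_{Streamly} = 0 ⇒ p_{Vidio} = 29.25 + 0.25p_{Streamly}.
At p_{Streamly} = 6: p_{Vidio} = 29.25 + 0.25·6 = 30.75.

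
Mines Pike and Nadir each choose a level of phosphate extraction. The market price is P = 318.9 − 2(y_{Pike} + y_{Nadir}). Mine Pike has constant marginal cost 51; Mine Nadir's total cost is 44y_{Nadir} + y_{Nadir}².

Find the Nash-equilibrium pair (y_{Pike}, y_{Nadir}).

Mine Pike's profit: π = y_{Pike}(318.9 − 2(y_{Pike} + y_{Nadir})) − 51y_{Pike}.
∂π/∂y_{Pike} = 267.9 − 4y_{Pike} − 2y_{Nadir} = 0, so y_{Pike} = 66.975 − 0.5y_{Nadir}.
For Nadir: ∂π/∂y_{Nadir} = 274.9 − 6y_{Nadir} − 2y_{Pike} = 0 ⇒ y_{Nadir} = 2749/60 − (1/3)y_{Pike}.
Solving the two reaction functions simultaneously: (1 − (−0.5)(−1/3))y_{Pike} = 66.975 − 0.5·(2749/60), so (5/6)y_{Pike} = 661/15 and y_{Pike} = 52.88.
Then y_{Nadir} = 2749/60 − (1/3)·52.88 = 28.19.

52.88, 28.19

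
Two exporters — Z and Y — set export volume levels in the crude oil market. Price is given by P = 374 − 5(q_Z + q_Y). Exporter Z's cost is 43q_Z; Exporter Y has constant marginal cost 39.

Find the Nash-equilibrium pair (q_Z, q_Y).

21.8, 22.6

Exporter Z's profit: π = q_Z(374 − 5(q_Z + q_Y)) − 43q_Z.
∂π/∂q_Z = 331 − 10q_Z − 5q_Y = 0, so q_Z = 33.1 − 0.5q_Y.
By the same steps for Y: q_Y = 33.5 − 0.5q_Z.
Substituting the second reaction function into the first: q_Z = 33.1 − 0.5(33.5 − 0.5q_Z), which gives 0.75q_Z = 16.35 ⇒ q_Z = 21.8.
Then q_Y = 33.5 − 0.5·21.8 = 22.6.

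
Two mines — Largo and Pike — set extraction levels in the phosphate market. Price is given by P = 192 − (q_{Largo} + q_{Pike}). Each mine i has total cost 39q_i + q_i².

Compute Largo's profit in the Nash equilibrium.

Mine Largo's profit: π = q_{Largo}(192 − (q_{Largo} + q_{Pike})) − 39q_{Largo} − q_{Largo}².
∂π/∂q_{Largo} = 153 − 4q_{Largo} − q_{Pike} = 0, so q_{Largo} = 38.25 − 0.25q_{Pike}.
By symmetry q_{Pike} = q_{Largo}; substituting into the reaction function, 1.25q_{Largo} = 38.25 and q_{Largo} = 30.6.
Price P = 192 − 61.2 = 130.8.
Largo's profit: (130.8 − 39)·30.6 − (30.6)² = 1872.72.

1872.72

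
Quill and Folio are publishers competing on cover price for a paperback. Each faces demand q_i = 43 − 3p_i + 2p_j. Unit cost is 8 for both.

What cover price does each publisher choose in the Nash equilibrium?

16.75

Quill's profit: π = (p_{Quill} − 8)(43 − 3p_{Quill} + 2p_{Folio}).
∂π/∂p_{Quill} = 67 − 6p_{Quill} + 2p_{Folio} = 0 ⇒ p_{Quill} = 67/6 + (1/3)p_{Folio}.
By symmetry p_{Folio} = p_{Quill}; substituting into the reaction function, (2/3)p_{Quill} = 67/6 and p_{Quill} = 16.75.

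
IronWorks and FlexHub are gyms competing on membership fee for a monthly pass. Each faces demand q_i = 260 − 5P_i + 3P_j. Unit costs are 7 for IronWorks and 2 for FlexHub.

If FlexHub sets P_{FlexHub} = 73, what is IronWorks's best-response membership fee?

IronWorks's profit: π = (P_{IronWorks} − 7)(260 − 5P_{IronWorks} + 3P_{FlexHub}).
∂π/∂P_{IronWorks} = 295 − 10P_{IronWorks} + 3P_{FlexHub} = 0 ⇒ P_{IronWorks} = 29.5 + 0.3P_{FlexHub}.
At P_{FlexHub} = 73: P_{IronWorks} = 29.5 + 0.3·73 = 51.4.

51.4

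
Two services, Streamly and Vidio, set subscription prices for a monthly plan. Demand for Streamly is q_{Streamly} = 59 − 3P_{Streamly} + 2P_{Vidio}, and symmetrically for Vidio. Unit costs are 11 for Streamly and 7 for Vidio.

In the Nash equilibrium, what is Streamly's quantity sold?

33.75

Streamly's profit: π = (P_{Streamly} − 11)(59 − 3P_{Streamly} + 2P_{Vidio}).
∂π/∂P_{Streamly} = 92 − 6P_{Streamly} + 2P_{Vidio} = 0 ⇒ P_{Streamly} = 46/3 + (1/3)P_{Vidio}.
Similarly P_{Vidio} = 40/3 + (1/3)P_{Streamly}.
Plugging P_{Vidio} into Streamly's best response: P_{Streamly} = 46/3 + (1/3)(40/3 + (1/3)P_{Streamly}) ⇒ (8/9)P_{Streamly} = 178/9, so P_{Streamly} = 22.25.
Then P_{Vidio} = 40/3 + (1/3)·22.25 = 20.75.
q_{Streamly} = 59 − 3·22.25 + 2·20.75 = 33.75.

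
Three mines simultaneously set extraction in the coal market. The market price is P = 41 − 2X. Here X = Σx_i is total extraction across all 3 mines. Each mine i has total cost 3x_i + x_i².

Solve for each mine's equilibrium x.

A representative mine's profit is π_i = x_i(41 − 2X) − 3x_i − x_i², with X = x_i + Σ_{j≠i} x_j.
First-order condition: 38 − 6x_i − 2Σ_{j≠i} x_j = 0.
Imposing symmetry (x_j = x for all j) turns Σ_{j≠i} x_j into 2x, so 38 = 10x and x = 3.8.

3.8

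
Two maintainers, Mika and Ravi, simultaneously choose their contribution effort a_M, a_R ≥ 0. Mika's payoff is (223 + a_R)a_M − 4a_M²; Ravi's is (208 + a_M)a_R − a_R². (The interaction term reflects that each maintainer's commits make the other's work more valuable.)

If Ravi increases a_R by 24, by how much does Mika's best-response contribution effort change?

3

Expanding Mika's payoff: 223a_M + a_Ra_M − 4a_M².
∂π/∂a_M = 223 + a_R − 8a_M = 0, so a_M = 27.875 + 0.125a_R.
The reaction-function slope is 0.125, so a 24-unit rise in a_R moves a_M by 0.125 × 24 = 3. Mika's best response rises — the actions are strategic complements.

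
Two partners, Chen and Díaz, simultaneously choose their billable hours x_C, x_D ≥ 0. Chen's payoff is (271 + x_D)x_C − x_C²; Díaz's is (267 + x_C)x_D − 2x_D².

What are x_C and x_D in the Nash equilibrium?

Expanding Chen's payoff: 271x_C + x_Dx_C − x_C².
∂π/∂x_C = 271 + x_D − 2x_C = 0, so x_C = 135.5 + 0.5x_D.
Likewise for Díaz: x_D = 66.75 + 0.25x_C.
Plugging x_D into Chen's best response: x_C = 135.5 + 0.5(66.75 + 0.25x_C) ⇒ 0.875x_C = 168.875, so x_C = 193.
Then x_D = 66.75 + 0.25·193 = 115.

193, 115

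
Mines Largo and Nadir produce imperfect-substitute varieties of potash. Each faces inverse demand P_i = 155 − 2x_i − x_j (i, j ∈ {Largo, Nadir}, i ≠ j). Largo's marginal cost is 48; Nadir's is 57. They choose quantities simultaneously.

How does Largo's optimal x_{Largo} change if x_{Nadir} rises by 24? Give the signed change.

Mine Largo's profit: π = x_{Largo}(155 − 2x_{Largo} − x_{Nadir}) − 48x_{Largo}.
∂π/∂x_{Largo} = 107 − 4x_{Largo} − x_{Nadir} = 0 ⇒ x_{Largo} = 26.75 − 0.25x_{Nadir}.
The reaction-function slope is −0.25, so a 24-unit rise in x_{Nadir} moves x_{Largo} by −0.25 × 24 = −6. Largo's best response falls — the actions are strategic substitutes.

-6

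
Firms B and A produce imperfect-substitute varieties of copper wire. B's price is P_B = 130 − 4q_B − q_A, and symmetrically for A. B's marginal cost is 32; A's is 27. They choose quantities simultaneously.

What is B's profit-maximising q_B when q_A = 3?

11.875

Firm B's profit: π = q_B(130 − 4q_B − q_A) − 32q_B.
∂π/∂q_B = 98 − 8q_B − q_A = 0 ⇒ q_B = 12.25 − 0.125q_A.
At q_A = 3: q_B = 12.25 − 0.125·3 = 11.875.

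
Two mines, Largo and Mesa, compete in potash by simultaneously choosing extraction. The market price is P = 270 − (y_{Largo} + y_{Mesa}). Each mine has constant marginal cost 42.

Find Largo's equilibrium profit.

Mine Largo's profit: π = y_{Largo}(270 − (y_{Largo} + y_{Mesa})) − 42y_{Largo}.
∂π/∂y_{Largo} = 228 − 2y_{Largo} − y_{Mesa} = 0, so y_{Largo} = 114 − 0.5y_{Mesa}.
By symmetry y_{Mesa} = y_{Largo}; substituting into the reaction function, 1.5y_{Largo} = 114 and y_{Largo} = 76.
Price P = 270 − 152 = 118.
Largo's profit: (118 − 42)·76 = 5776.

5776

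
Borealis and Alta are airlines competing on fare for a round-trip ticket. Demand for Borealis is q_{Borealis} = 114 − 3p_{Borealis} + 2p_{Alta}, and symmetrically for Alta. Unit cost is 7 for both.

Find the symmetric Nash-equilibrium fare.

Borealis's profit: π = (p_{Borealis} − 7)(114 − 3p_{Borealis} + 2p_{Alta}).
∂π/∂p_{Borealis} = 135 − 6p_{Borealis} + 2p_{Alta} = 0 ⇒ p_{Borealis} = 22.5 + (1/3)p_{Alta}.
By symmetry p_{Alta} = p_{Borealis}; substituting into the reaction function, (2/3)p_{Borealis} = 22.5 and p_{Borealis} = 33.75.

33.75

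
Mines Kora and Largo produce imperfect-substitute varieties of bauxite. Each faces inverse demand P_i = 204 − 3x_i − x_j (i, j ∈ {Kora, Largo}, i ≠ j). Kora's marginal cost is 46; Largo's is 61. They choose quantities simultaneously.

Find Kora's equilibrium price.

Mine Kora's profit: π = x_{Kora}(204 − 3x_{Kora} − x_{Largo}) − 46x_{Kora}.
∂π/∂x_{Kora} = 158 − 6x_{Kora} − x_{Largo} = 0 ⇒ x_{Kora} = 79/3 − (1/6)x_{Largo}.
Similarly x_{Largo} = 143/6 − (1/6)x_{Kora}.
Substituting the second reaction function into the first: x_{Kora} = 79/3 − (1/6)(143/6 − (1/6)x_{Kora}), which gives (35/36)x_{Kora} = 805/36 ⇒ x_{Kora} = 23.
Then x_{Largo} = 143/6 − (1/6)·23 = 20.
P_{Kora} = 204 − 3·23 − 20 = 115.

115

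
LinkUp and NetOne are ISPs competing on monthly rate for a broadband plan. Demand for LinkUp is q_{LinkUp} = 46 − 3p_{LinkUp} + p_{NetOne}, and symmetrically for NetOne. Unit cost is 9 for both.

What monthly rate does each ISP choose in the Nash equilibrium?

14.6

LinkUp's profit: π = (p_{LinkUp} − 9)(46 − 3p_{LinkUp} + p_{NetOne}).
∂π/∂p_{LinkUp} = 73 − 6p_{LinkUp} + p_{NetOne} = 0 ⇒ p_{LinkUp} = 73/6 + (1/6)p_{NetOne}.
Setting p_{LinkUp} = p_{NetOne} in the reaction function: p_{LinkUp} = 73/6 + (1/6)p_{LinkUp}, so p_{LinkUp} = (73/6) / (5/6) = 14.6.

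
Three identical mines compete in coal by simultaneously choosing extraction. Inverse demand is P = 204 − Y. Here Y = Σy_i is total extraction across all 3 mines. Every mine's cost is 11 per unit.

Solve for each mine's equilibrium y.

48.25

A representative mine's profit is π_i = y_i(204 − Y) − 11y_i, with Y = y_i + Σ_{j≠i} y_j.
First-order condition: 193 − 2y_i − Σ_{j≠i} y_j = 0.
Imposing symmetry (y_j = y for all j) turns Σ_{j≠i} y_j into 2y, so 193 = 4y and y = 48.25.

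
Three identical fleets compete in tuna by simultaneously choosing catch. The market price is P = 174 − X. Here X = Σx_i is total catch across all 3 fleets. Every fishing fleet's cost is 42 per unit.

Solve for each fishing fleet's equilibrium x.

A representative fishing fleet's profit is π_i = x_i(174 − X) − 42x_i, with X = x_i + Σ_{j≠i} x_j.
First-order condition: 132 − 2x_i − Σ_{j≠i} x_j = 0.
Imposing symmetry (x_j = x for all j) turns Σ_{j≠i} x_j into 2x, so 132 = 4x and x = 33.

33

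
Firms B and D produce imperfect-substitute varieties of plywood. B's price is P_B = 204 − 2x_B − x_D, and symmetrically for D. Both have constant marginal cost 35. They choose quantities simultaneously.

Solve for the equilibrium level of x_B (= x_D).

33.8

Firm B's profit: π = x_B(204 − 2x_B − x_D) − 35x_B.
∂π/∂x_B = 169 − 4x_B − x_D = 0 ⇒ x_B = 42.25 − 0.25x_D.
The game is symmetric, so in equilibrium x_D = x_B: the reaction function gives 1.25x_B = 42.25, hence x_B = 33.8.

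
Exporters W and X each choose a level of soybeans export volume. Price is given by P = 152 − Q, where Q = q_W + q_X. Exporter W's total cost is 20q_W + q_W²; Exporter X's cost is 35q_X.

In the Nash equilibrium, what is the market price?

Exporter W's profit: π = q_W(152 − (q_W + q_X)) − 20q_W − q_W².
∂π/∂q_W = 132 − 4q_W − q_X = 0, so q_W = 33 − 0.25q_X.
For X: ∂π/∂q_X = 117 − 2q_X − q_W = 0 ⇒ q_X = 58.5 − 0.5q_W.
Substituting the second reaction function into the first: q_W = 33 − 0.25(58.5 − 0.5q_W), which gives 0.875q_W = 18.375 ⇒ q_W = 21.
Then q_X = 58.5 − 0.5·21 = 48.
Equilibrium price: P = 152 − 69 = 83.

83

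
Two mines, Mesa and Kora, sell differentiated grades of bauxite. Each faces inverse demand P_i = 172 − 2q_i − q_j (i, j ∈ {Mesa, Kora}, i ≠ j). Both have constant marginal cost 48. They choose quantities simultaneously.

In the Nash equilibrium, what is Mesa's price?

Mine Mesa's profit: π = q_{Mesa}(172 − 2q_{Mesa} − q_{Kora}) − 48q_{Mesa}.
∂π/∂q_{Mesa} = 124 − 4q_{Mesa} − q_{Kora} = 0 ⇒ q_{Mesa} = 31 − 0.25q_{Kora}.
Setting q_{Mesa} = q_{Kora} in the reaction function: q_{Mesa} = 31 − 0.25q_{Mesa}, so q_{Mesa} = 31 / 1.25 = 24.8.
P_{Mesa} = 172 − 2·24.8 − 24.8 = 97.6.

97.6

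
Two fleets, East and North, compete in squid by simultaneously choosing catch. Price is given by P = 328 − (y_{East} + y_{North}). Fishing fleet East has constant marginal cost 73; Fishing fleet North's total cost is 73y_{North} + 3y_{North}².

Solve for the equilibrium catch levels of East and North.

Fishing fleet East's profit: π = y_{East}(328 − (y_{East} + y_{North})) − 73y_{East}.
∂π/∂y_{East} = 255 − 2y_{East} − y_{North} = 0, so y_{East} = 127.5 − 0.5y_{North}.
For North: ∂π/∂y_{North} = 255 − 8y_{North} − y_{East} = 0 ⇒ y_{North} = 31.875 − 0.125y_{East}.
Solving the two reaction functions simultaneously: (1 − (−0.5)(−0.125))y_{East} = 127.5 − 0.5·31.875, so 0.9375y_{East} = 111.5625 and y_{East} = 119.
Then y_{North} = 31.875 − 0.125·119 = 17.

119, 17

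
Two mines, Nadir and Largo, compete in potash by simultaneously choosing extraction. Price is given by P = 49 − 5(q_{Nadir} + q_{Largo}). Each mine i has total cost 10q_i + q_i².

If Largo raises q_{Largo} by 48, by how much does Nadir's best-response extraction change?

-20

Mine Nadir's profit: π = q_{Nadir}(49 − 5(q_{Nadir} + q_{Largo})) − 10q_{Nadir} − q_{Nadir}².
∂π/∂q_{Nadir} = 39 − 12q_{Nadir} − 5q_{Largo} = 0, so q_{Nadir} = 3.25 − (5/12)q_{Largo}.
The reaction-function slope is −5/12, so a 48-unit rise in q_{Largo} moves q_{Nadir} by −5/12 × 48 = −20. Nadir's best response falls — the actions are strategic substitutes.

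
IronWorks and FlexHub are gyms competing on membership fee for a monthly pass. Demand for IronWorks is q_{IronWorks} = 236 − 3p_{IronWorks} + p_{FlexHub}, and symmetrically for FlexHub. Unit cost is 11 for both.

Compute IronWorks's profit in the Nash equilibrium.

5495.52

IronWorks's profit: π = (p_{IronWorks} − 11)(236 − 3p_{IronWorks} + p_{FlexHub}).
∂π/∂p_{IronWorks} = 269 − 6p_{IronWorks} + p_{FlexHub} = 0 ⇒ p_{IronWorks} = 269/6 + (1/6)p_{FlexHub}.
By symmetry p_{FlexHub} = p_{IronWorks}; substituting into the reaction function, (5/6)p_{IronWorks} = 269/6 and p_{IronWorks} = 53.8.
q_{IronWorks} = 236 − 3·53.8 + 53.8 = 128.4.
Profit = (53.8 − 11)·128.4 = 5495.52.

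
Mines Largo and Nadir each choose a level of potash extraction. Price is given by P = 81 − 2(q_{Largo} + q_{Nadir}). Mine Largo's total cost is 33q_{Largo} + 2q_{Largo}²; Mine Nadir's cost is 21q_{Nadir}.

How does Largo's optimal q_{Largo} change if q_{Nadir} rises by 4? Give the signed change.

-1

Mine Largo's profit: π = q_{Largo}(81 − 2(q_{Largo} + q_{Nadir})) − 33q_{Largo} − 2q_{Largo}².
∂π/∂q_{Largo} = 48 − 8q_{Largo} − 2q_{Nadir} = 0, so q_{Largo} = 6 − 0.25q_{Nadir}.
The reaction-function slope is −0.25, so a 4-unit rise in q_{Nadir} moves q_{Largo} by −0.25 × 4 = −1. Largo's best response falls — the actions are strategic substitutes.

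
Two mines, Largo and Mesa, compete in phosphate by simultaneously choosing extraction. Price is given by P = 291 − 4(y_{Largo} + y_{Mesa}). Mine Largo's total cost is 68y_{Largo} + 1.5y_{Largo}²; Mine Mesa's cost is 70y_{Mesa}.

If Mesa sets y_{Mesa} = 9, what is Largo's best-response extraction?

Mine Largo's profit: π = y_{Largo}(291 − 4(y_{Largo} + y_{Mesa})) − 68y_{Largo} − 1.5y_{Largo}².
∂π/∂y_{Largo} = 223 − 11y_{Largo} − 4y_{Mesa} = 0, so y_{Largo} = 223/11 − (4/11)y_{Mesa}.
At y_{Mesa} = 9: y_{Largo} = 223/11 − (4/11)·9 = 17.

17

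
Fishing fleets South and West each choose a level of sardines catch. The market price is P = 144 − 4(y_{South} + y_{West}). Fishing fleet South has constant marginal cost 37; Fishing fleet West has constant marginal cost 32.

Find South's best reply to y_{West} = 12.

Fishing fleet South's profit: π = y_{South}(144 − 4(y_{South} + y_{West})) − 37y_{South}.
∂π/∂y_{South} = 107 − 8y_{South} − 4y_{West} = 0, so y_{South} = 13.375 − 0.5y_{West}.
At y_{West} = 12: y_{South} = 13.375 − 0.5·12 = 7.375.

7.375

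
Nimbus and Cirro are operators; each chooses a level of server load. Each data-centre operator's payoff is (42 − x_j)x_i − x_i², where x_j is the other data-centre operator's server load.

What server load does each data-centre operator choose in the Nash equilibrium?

14

Nimbus's payoff is (42 − x_C)x_N − x_N².
∂π/∂x_N = 42 − x_C − 2x_N = 0, so x_N = 21 − 0.5x_C.
Setting x_N = x_C in the reaction function: x_N = 21 − 0.5x_N, so x_N = 21 / 1.5 = 14.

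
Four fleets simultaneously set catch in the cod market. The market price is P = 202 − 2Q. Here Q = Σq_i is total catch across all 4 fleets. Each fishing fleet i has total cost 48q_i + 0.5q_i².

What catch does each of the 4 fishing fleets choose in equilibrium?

A representative fishing fleet's profit is π_i = q_i(202 − 2Q) − 48q_i − 0.5q_i², with Q = q_i + Σ_{j≠i} q_j.
First-order condition: 154 − 5q_i − 2Σ_{j≠i} q_j = 0.
Imposing symmetry (q_j = q for all j) turns Σ_{j≠i} q_j into 3q, so 154 = 11q and q = 14.

14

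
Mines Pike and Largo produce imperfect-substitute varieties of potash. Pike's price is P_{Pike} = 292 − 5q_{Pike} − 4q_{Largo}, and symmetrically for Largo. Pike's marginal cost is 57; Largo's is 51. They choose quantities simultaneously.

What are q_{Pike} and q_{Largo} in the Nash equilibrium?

16.5, 17.5

Mine Pike's profit: π = q_{Pike}(292 − 5q_{Pike} − 4q_{Largo}) − 57q_{Pike}.
∂π/∂q_{Pike} = 235 − 10q_{Pike} − 4q_{Largo} = 0 ⇒ q_{Pike} = 23.5 − 0.4q_{Largo}.
Similarly q_{Largo} = 24.1 − 0.4q_{Pike}.
Solving the two reaction functions simultaneously: (1 − (−0.4)(−0.4))q_{Pike} = 23.5 − 0.4·24.1, so 0.84q_{Pike} = 13.86 and q_{Pike} = 16.5.
Then q_{Largo} = 24.1 − 0.4·16.5 = 17.5.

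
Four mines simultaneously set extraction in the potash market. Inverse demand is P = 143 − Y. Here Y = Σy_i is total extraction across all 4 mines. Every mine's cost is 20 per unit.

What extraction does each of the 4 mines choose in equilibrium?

A representative mine's profit is π_i = y_i(143 − Y) − 20y_i, with Y = y_i + Σ_{j≠i} y_j.
First-order condition: 123 − 2y_i − Σ_{j≠i} y_j = 0.
Imposing symmetry (y_j = y for all j) turns Σ_{j≠i} y_j into 3y, so 123 = 5y and y = 24.6.

24.6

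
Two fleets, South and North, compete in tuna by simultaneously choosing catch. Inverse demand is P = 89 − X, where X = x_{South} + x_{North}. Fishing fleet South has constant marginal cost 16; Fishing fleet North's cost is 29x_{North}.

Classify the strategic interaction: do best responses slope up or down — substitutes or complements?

Fishing fleet South's profit: π = x_{South}(89 − (x_{South} + x_{North})) − 16x_{South}.
∂π/∂x_{South} = 73 − 2x_{South} − x_{North} = 0, so x_{South} = 36.5 − 0.5x_{North}.
The best-response slope dx_{South}/dx_{North} = −0.5 < 0: the reaction function is downward-sloping, so the choices are strategic substitutes.

strategic substitutes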